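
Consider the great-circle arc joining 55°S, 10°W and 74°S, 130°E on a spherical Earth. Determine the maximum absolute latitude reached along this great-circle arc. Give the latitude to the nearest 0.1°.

The great circle lies in the plane with unit normal n̂ = (p₁ × p₂)/|p₁ × p₂|.
Here n̂_z ≈ +0.136; the vertex latitude is φ_max = arccos|n̂_z| ≈ 82.2°.

≈ 82.2°S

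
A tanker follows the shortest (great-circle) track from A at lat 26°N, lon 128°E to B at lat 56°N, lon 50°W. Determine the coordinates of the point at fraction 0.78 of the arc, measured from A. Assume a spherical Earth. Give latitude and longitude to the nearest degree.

From cos δ = sin φ₁ sin φ₂ + cos φ₁ cos φ₂ cos Δλ, the central angle is δ ≈ 1.710 rad (98.0°).
Interpolate at f = 0.78 with slerp weights a = sin((1−f)δ)/sin δ ≈ 0.371, b = sin(fδ)/sin δ ≈ 0.982.
p = a·p₁ + b·p₂ ≈ (0.148, -0.158, 0.976); φ = arcsin(p_z) ≈ 77.53°, λ = atan2(p_y, p_x) ≈ -46.91°.

≈ lat 78°N, lon 47°W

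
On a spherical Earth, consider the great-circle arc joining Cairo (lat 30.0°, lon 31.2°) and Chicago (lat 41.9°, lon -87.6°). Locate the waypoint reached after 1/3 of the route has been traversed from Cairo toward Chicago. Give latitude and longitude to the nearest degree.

≈ lat 49°, lon 2°

The haversine formula gives a central angle δ ≈ 1.547 rad (88.7°) between the endpoints.
Interpolate at f = 1/3 with slerp weights a = sin((1−f)δ)/sin δ ≈ 0.858, b = sin(fδ)/sin δ ≈ 0.493.
p = a·p₁ + b·p₂ ≈ (0.651, 0.018, 0.759); φ = arcsin(p_z) ≈ 49.35°, λ = atan2(p_y, p_x) ≈ 1.60°.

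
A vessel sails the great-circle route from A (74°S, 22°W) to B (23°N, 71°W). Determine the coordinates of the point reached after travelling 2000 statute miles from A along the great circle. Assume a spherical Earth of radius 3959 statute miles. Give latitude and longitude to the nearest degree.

≈ (48°S, 53°W)

Write both endpoints as unit vectors p₁, p₂ with components (cos φ cos λ, cos φ sin λ, sin φ).
The central angle between the endpoints is δ = arccos(p₁·p₂) ≈ 1.781 rad (102.1°). The total great-circle distance is δ·R ≈ 1.781 × 3959 ≈ 7053 mi, so the target fraction is f = 2000/7053 ≈ 0.284.
Interpolate at f ≈ 0.284 with slerp weights a = sin((1−f)δ)/sin δ ≈ 0.979, b = sin(fδ)/sin δ ≈ 0.495.
p = a·p₁ + b·p₂ ≈ (0.398, -0.532, -0.747); φ = arcsin(p_z) ≈ -48.36°, λ = atan2(p_y, p_x) ≈ -53.16°.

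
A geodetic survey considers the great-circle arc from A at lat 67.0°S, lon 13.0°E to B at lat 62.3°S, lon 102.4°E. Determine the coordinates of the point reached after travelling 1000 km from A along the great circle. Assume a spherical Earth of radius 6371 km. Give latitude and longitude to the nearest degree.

Write both endpoints as unit vectors p₁, p₂ with components (cos φ cos λ, cos φ sin λ, sin φ).
The central angle between the endpoints is δ = arccos(p₁·p₂) ≈ 0.615 rad (35.2°). The total great-circle distance is δ·R ≈ 0.615 × 6371 ≈ 3917 km, so the target fraction is f = 1000/3917 ≈ 0.255.
Interpolate at f ≈ 0.255 with slerp weights a = sin((1−f)δ)/sin δ ≈ 0.766, b = sin(fδ)/sin δ ≈ 0.271.
p = a·p₁ + b·p₂ ≈ (0.265, 0.190, -0.945); φ = arcsin(p_z) ≈ -70.97°, λ = atan2(p_y, p_x) ≈ 35.73°.

≈ lat 71°S, lon 36°E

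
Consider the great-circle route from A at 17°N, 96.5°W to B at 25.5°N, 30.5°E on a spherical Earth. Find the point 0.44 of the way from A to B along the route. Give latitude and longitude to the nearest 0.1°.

≈ 39.9°N, 45.1°W

Convert each endpoint to a unit vector on the sphere (x = cos φ cos λ, y = cos φ sin λ, z = sin φ).
The central angle between the endpoints is δ = arccos(p₁·p₂) ≈ 1.975 rad (113.2°).
Interpolate at f = 0.44 with slerp weights a = sin((1−f)δ)/sin δ ≈ 0.972, b = sin(fδ)/sin δ ≈ 0.831.
p = a·p₁ + b·p₂ ≈ (0.541, -0.543, 0.642); φ = arcsin(p_z) ≈ 39.94°, λ = atan2(p_y, p_x) ≈ -45.14°.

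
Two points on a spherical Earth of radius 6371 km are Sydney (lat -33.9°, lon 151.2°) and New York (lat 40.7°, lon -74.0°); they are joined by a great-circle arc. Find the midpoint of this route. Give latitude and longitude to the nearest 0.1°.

Write both endpoints as unit vectors p₁, p₂ with components (cos φ cos λ, cos φ sin λ, sin φ).
The central angle between the endpoints is δ = arccos(p₁·p₂) ≈ 2.510 rad (143.8°).
Interpolate at f = 1/2 with slerp weights a = sin((1−f)δ)/sin δ ≈ 1.610, b = sin(fδ)/sin δ ≈ 1.610.
p = a·p₁ + b·p₂ ≈ (-0.835, -0.530, 0.152); φ = arcsin(p_z) ≈ 8.74°, λ = atan2(p_y, p_x) ≈ -147.61°.

≈ lat 8.7°, lon -147.6°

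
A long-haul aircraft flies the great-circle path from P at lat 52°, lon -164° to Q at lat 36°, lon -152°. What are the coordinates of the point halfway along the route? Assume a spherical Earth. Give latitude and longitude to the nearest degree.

≈ lat 44°, lon -157°

From cos δ = sin φ₁ sin φ₂ + cos φ₁ cos φ₂ cos Δλ, the central angle is δ ≈ 0.316 rad (18.1°).
Interpolate at f = 1/2 with slerp weights a = sin((1−f)δ)/sin δ ≈ 0.506, b = sin(fδ)/sin δ ≈ 0.506.
p = a·p₁ + b·p₂ ≈ (-0.661, -0.278, 0.697); φ = arcsin(p_z) ≈ 44.15°, λ = atan2(p_y, p_x) ≈ -157.18°.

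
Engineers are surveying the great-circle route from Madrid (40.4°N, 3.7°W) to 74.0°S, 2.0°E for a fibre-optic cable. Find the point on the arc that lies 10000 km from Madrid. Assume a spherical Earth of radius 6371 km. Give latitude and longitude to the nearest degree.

≈ 50°S, 1°W

Write both endpoints as unit vectors p₁, p₂ with components (cos φ cos λ, cos φ sin λ, sin φ).
The central angle between the endpoints is δ = arccos(p₁·p₂) ≈ 1.998 rad (114.5°). The total great-circle distance is δ·R ≈ 1.998 × 6371 ≈ 12728 km, so the target fraction is f = 10000/12728 ≈ 0.786.
Interpolate at f ≈ 0.786 with slerp weights a = sin((1−f)δ)/sin δ ≈ 0.456, b = sin(fδ)/sin δ ≈ 1.099.
p = a·p₁ + b·p₂ ≈ (0.649, -0.012, -0.760); φ = arcsin(p_z) ≈ -49.50°, λ = atan2(p_y, p_x) ≈ -1.05°.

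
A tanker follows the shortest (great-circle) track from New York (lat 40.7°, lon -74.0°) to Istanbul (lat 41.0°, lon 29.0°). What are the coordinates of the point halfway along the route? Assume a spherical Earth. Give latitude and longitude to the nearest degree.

Write both endpoints as unit vectors p₁, p₂ with components (cos φ cos λ, cos φ sin λ, sin φ).
The central angle between the endpoints is δ = arccos(p₁·p₂) ≈ 1.267 rad (72.6°).
Interpolate at f = 1/2 with slerp weights a = sin((1−f)δ)/sin δ ≈ 0.620, b = sin(fδ)/sin δ ≈ 0.620.
p = a·p₁ + b·p₂ ≈ (0.539, -0.225, 0.812); φ = arcsin(p_z) ≈ 54.25°, λ = atan2(p_y, p_x) ≈ -22.66°.

≈ lat 54°, lon -23°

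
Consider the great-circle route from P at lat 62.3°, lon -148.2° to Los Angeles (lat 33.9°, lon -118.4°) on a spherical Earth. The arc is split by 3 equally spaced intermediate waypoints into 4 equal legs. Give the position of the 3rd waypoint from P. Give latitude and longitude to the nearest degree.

Write both endpoints as unit vectors p₁, p₂ with components (cos φ cos λ, cos φ sin λ, sin φ).
The central angle between the endpoints is δ = arccos(p₁·p₂) ≈ 0.594 rad (34.0°).
Interpolate at f = 3/4 with slerp weights a = sin((1−f)δ)/sin δ ≈ 0.264, b = sin(fδ)/sin δ ≈ 0.770.
p = a·p₁ + b·p₂ ≈ (-0.408, -0.627, 0.663); φ = arcsin(p_z) ≈ 41.57°, λ = atan2(p_y, p_x) ≈ -123.08°.

≈ lat 42°, lon -123°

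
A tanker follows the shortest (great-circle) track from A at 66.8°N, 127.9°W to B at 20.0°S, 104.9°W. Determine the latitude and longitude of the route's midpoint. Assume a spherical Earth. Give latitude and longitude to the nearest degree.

The haversine formula gives a central angle δ ≈ 1.544 rad (88.5°) between the endpoints.
Interpolate at f = 1/2 with slerp weights a = sin((1−f)δ)/sin δ ≈ 0.698, b = sin(fδ)/sin δ ≈ 0.698.
p = a·p₁ + b·p₂ ≈ (-0.338, -0.851, 0.403); φ = arcsin(p_z) ≈ 23.75°, λ = atan2(p_y, p_x) ≈ -111.64°.

≈ 24°N, 112°W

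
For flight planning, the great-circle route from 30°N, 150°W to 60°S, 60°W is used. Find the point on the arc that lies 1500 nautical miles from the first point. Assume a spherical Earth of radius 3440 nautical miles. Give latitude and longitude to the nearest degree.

Convert each endpoint to a unit vector on the sphere (x = cos φ cos λ, y = cos φ sin λ, z = sin φ).
The central angle between the endpoints is δ = arccos(p₁·p₂) ≈ 2.019 rad (115.7°). The total great-circle distance is δ·R ≈ 2.019 × 3440 ≈ 6944 nmi, so the target fraction is f = 1500/6944 ≈ 0.216.
Interpolate at f ≈ 0.216 with slerp weights a = sin((1−f)δ)/sin δ ≈ 1.109, b = sin(fδ)/sin δ ≈ 0.469.
p = a·p₁ + b·p₂ ≈ (-0.715, -0.683, 0.149); φ = arcsin(p_z) ≈ 8.56°, λ = atan2(p_y, p_x) ≈ -136.30°.

≈ 9°N, 136°W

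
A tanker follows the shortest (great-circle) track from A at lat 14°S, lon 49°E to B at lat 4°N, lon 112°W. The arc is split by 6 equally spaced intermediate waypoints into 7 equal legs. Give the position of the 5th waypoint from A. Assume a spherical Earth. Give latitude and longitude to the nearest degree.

≈ lat 17°S, lon 71°W

The haversine formula gives a central angle δ ≈ 2.771 rad (158.8°) between the endpoints.
Interpolate at f = 5/7 with slerp weights a = sin((1−f)δ)/sin δ ≈ 1.964, b = sin(fδ)/sin δ ≈ 2.533.
p = a·p₁ + b·p₂ ≈ (0.304, -0.905, -0.298); φ = arcsin(p_z) ≈ -17.36°, λ = atan2(p_y, p_x) ≈ -71.45°.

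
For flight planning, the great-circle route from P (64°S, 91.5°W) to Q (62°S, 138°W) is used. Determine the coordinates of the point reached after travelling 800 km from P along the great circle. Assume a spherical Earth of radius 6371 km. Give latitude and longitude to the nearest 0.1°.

Write both endpoints as unit vectors p₁, p₂ with components (cos φ cos λ, cos φ sin λ, sin φ).
The central angle between the endpoints is δ = arccos(p₁·p₂) ≈ 0.362 rad (20.7°). The total great-circle distance is δ·R ≈ 0.362 × 6371 ≈ 2305 km, so the target fraction is f = 800/2305 ≈ 0.347.
Interpolate at f ≈ 0.347 with slerp weights a = sin((1−f)δ)/sin δ ≈ 0.661, b = sin(fδ)/sin δ ≈ 0.354.
p = a·p₁ + b·p₂ ≈ (-0.131, -0.401, -0.907); φ = arcsin(p_z) ≈ -65.05°, λ = atan2(p_y, p_x) ≈ -108.10°.

≈ (65.1°S, 108.1°W)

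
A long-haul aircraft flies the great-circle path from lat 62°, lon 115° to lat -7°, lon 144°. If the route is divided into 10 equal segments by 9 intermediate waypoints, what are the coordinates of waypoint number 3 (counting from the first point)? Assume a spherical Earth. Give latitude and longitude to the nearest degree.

Write both endpoints as unit vectors p₁, p₂ with components (cos φ cos λ, cos φ sin λ, sin φ).
The central angle between the endpoints is δ = arccos(p₁·p₂) ≈ 1.266 rad (72.5°).
Interpolate at f = 3/10 with slerp weights a = sin((1−f)δ)/sin δ ≈ 0.812, b = sin(fδ)/sin δ ≈ 0.389.
p = a·p₁ + b·p₂ ≈ (-0.473, 0.572, 0.670); φ = arcsin(p_z) ≈ 42.04°, λ = atan2(p_y, p_x) ≈ 129.59°.

≈ lat 42°, lon 130°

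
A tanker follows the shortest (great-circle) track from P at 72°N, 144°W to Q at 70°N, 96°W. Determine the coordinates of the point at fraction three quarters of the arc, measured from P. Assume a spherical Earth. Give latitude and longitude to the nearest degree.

Write both endpoints as unit vectors p₁, p₂ with components (cos φ cos λ, cos φ sin λ, sin φ).
The central angle between the endpoints is δ = arccos(p₁·p₂) ≈ 0.268 rad (15.3°).
Interpolate at f = 3/4 with slerp weights a = sin((1−f)δ)/sin δ ≈ 0.253, b = sin(fδ)/sin δ ≈ 0.754.
p = a·p₁ + b·p₂ ≈ (-0.090, -0.302, 0.949); φ = arcsin(p_z) ≈ 71.61°, λ = atan2(p_y, p_x) ≈ -106.60°.

≈ 72°N, 107°W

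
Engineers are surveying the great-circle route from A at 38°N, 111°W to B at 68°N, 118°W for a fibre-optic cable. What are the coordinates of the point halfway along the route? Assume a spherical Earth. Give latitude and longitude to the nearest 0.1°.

≈ 53.0°N, 113.3°W

Write both endpoints as unit vectors p₁, p₂ with components (cos φ cos λ, cos φ sin λ, sin φ).
The central angle between the endpoints is δ = arccos(p₁·p₂) ≈ 0.528 rad (30.3°).
Interpolate at f = 1/2 with slerp weights a = sin((1−f)δ)/sin δ ≈ 0.518, b = sin(fδ)/sin δ ≈ 0.518.
p = a·p₁ + b·p₂ ≈ (-0.237, -0.552, 0.799); φ = arcsin(p_z) ≈ 53.04°, λ = atan2(p_y, p_x) ≈ -113.25°.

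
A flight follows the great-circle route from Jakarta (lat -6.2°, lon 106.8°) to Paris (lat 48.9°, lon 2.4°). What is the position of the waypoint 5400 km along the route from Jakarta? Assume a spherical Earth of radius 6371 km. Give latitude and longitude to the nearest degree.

≈ lat 29°, lon 72°

From cos δ = sin φ₁ sin φ₂ + cos φ₁ cos φ₂ cos Δλ, the central angle is δ ≈ 1.817 rad (104.1°). The total great-circle distance is δ·R ≈ 1.817 × 6371 ≈ 11577 km, so the target fraction is f = 5400/11577 ≈ 0.466.
Interpolate at f ≈ 0.466 with slerp weights a = sin((1−f)δ)/sin δ ≈ 0.850, b = sin(fδ)/sin δ ≈ 0.773.
p = a·p₁ + b·p₂ ≈ (0.263, 0.831, 0.491); φ = arcsin(p_z) ≈ 29.39°, λ = atan2(p_y, p_x) ≈ 72.41°.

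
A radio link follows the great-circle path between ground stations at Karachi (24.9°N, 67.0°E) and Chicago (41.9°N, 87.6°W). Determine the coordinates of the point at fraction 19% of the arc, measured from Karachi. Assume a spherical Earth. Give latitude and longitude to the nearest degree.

≈ 44°N, 57°E

From cos δ = sin φ₁ sin φ₂ + cos φ₁ cos φ₂ cos Δλ, the central angle is δ ≈ 1.906 rad (109.2°).
Interpolate at f = 0.19 with slerp weights a = sin((1−f)δ)/sin δ ≈ 1.058, b = sin(fδ)/sin δ ≈ 0.375.
p = a·p₁ + b·p₂ ≈ (0.387, 0.605, 0.696); φ = arcsin(p_z) ≈ 44.12°, λ = atan2(p_y, p_x) ≈ 57.40°.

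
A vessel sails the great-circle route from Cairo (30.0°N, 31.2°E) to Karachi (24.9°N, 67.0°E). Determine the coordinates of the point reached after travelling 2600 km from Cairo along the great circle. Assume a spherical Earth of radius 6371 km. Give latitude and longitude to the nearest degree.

The haversine formula gives a central angle δ ≈ 0.559 rad (32.0°) between the endpoints. The total great-circle distance is δ·R ≈ 0.559 × 6371 ≈ 3563 km, so the target fraction is f = 2600/3563 ≈ 0.730.
Interpolate at f ≈ 0.730 with slerp weights a = sin((1−f)δ)/sin δ ≈ 0.284, b = sin(fδ)/sin δ ≈ 0.748.
p = a·p₁ + b·p₂ ≈ (0.475, 0.752, 0.457); φ = arcsin(p_z) ≈ 27.18°, λ = atan2(p_y, p_x) ≈ 57.70°.

≈ (27°N, 58°E)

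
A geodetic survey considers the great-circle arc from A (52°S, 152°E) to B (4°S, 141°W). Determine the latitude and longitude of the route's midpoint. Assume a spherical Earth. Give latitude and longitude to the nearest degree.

≈ (32°S, 166°W)

Convert each endpoint to a unit vector on the sphere (x = cos φ cos λ, y = cos φ sin λ, z = sin φ).
The central angle between the endpoints is δ = arccos(p₁·p₂) ≈ 1.271 rad (72.8°).
Interpolate at f = 1/2 with slerp weights a = sin((1−f)δ)/sin δ ≈ 0.621, b = sin(fδ)/sin δ ≈ 0.621.
p = a·p₁ + b·p₂ ≈ (-0.820, -0.210, -0.533); φ = arcsin(p_z) ≈ -32.21°, λ = atan2(p_y, p_x) ≈ -165.59°.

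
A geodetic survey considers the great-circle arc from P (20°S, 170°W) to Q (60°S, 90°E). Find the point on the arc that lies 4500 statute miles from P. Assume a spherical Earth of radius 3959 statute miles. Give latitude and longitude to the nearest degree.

Write both endpoints as unit vectors p₁, p₂ with components (cos φ cos λ, cos φ sin λ, sin φ).
The central angle between the endpoints is δ = arccos(p₁·p₂) ≈ 1.355 rad (77.6°). The total great-circle distance is δ·R ≈ 1.355 × 3959 ≈ 5362 mi, so the target fraction is f = 4500/5362 ≈ 0.839.
Interpolate at f ≈ 0.839 with slerp weights a = sin((1−f)δ)/sin δ ≈ 0.221, b = sin(fδ)/sin δ ≈ 0.929.
p = a·p₁ + b·p₂ ≈ (-0.205, 0.428, -0.880); φ = arcsin(p_z) ≈ -61.66°, λ = atan2(p_y, p_x) ≈ 115.55°.

≈ (62°S, 116°E)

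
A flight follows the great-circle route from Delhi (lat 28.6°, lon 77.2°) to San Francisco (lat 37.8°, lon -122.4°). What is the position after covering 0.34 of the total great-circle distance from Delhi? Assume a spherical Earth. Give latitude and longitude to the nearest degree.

≈ lat 63°, lon 100°

Write both endpoints as unit vectors p₁, p₂ with components (cos φ cos λ, cos φ sin λ, sin φ).
The central angle between the endpoints is δ = arccos(p₁·p₂) ≈ 1.939 rad (111.1°).
Interpolate at f = 0.34 with slerp weights a = sin((1−f)δ)/sin δ ≈ 1.027, b = sin(fδ)/sin δ ≈ 0.657.
p = a·p₁ + b·p₂ ≈ (-0.078, 0.441, 0.894); φ = arcsin(p_z) ≈ 63.39°, λ = atan2(p_y, p_x) ≈ 100.06°.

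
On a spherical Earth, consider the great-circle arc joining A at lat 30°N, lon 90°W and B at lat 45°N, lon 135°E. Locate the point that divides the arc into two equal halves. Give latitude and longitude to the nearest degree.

Convert each endpoint to a unit vector on the sphere (x = cos φ cos λ, y = cos φ sin λ, z = sin φ).
The central angle between the endpoints is δ = arccos(p₁·p₂) ≈ 1.650 rad (94.6°).
Interpolate at f = 1/2 with slerp weights a = sin((1−f)δ)/sin δ ≈ 0.737, b = sin(fδ)/sin δ ≈ 0.737.
p = a·p₁ + b·p₂ ≈ (-0.368, -0.270, 0.890); φ = arcsin(p_z) ≈ 62.83°, λ = atan2(p_y, p_x) ≈ -143.79°.

≈ lat 63°N, lon 144°W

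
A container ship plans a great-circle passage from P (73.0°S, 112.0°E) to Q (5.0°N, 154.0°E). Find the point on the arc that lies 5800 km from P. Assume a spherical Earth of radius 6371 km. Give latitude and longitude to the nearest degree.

≈ (25°S, 148°E)

From cos δ = sin φ₁ sin φ₂ + cos φ₁ cos φ₂ cos Δλ, the central angle is δ ≈ 1.437 rad (82.4°). The total great-circle distance is δ·R ≈ 1.437 × 6371 ≈ 9157 km, so the target fraction is f = 5800/9157 ≈ 0.633.
Interpolate at f ≈ 0.633 with slerp weights a = sin((1−f)δ)/sin δ ≈ 0.507, b = sin(fδ)/sin δ ≈ 0.797.
p = a·p₁ + b·p₂ ≈ (-0.769, 0.486, -0.416); φ = arcsin(p_z) ≈ -24.57°, λ = atan2(p_y, p_x) ≈ 147.73°.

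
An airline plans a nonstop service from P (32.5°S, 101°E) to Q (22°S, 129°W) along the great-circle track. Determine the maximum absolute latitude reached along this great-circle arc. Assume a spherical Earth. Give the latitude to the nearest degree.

≈ 51°S

The great circle lies in the plane with unit normal n̂ = (p₁ × p₂)/|p₁ × p₂|.
Here n̂_z ≈ +0.628; the vertex latitude is φ_max = arccos|n̂_z| ≈ 51.1°.
Check via Clairaut: cos φ_max = |cos φ₁| · sin C = cos(32.5°)·sin(131.8°) ≈ 0.628, again giving ≈ 51.1°.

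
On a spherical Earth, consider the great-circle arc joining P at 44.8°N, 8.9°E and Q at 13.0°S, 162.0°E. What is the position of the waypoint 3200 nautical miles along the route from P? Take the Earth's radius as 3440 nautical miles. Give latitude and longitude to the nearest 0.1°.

Convert each endpoint to a unit vector on the sphere (x = cos φ cos λ, y = cos φ sin λ, z = sin φ).
The central angle between the endpoints is δ = arccos(p₁·p₂) ≈ 2.458 rad (140.8°). The total great-circle distance is δ·R ≈ 2.458 × 3440 ≈ 8454 nmi, so the target fraction is f = 3200/8454 ≈ 0.379.
Interpolate at f ≈ 0.379 with slerp weights a = sin((1−f)δ)/sin δ ≈ 1.581, b = sin(fδ)/sin δ ≈ 1.269.
p = a·p₁ + b·p₂ ≈ (-0.067, 0.556, 0.829); φ = arcsin(p_z) ≈ 55.96°, λ = atan2(p_y, p_x) ≈ 96.92°.

≈ 56.0°N, 96.9°E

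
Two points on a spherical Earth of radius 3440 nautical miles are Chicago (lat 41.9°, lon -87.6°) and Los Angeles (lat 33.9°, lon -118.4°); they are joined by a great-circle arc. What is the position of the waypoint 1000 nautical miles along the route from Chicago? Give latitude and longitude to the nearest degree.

From cos δ = sin φ₁ sin φ₂ + cos φ₁ cos φ₂ cos Δλ, the central angle is δ ≈ 0.444 rad (25.4°). The total great-circle distance is δ·R ≈ 0.444 × 3440 ≈ 1527 nmi, so the target fraction is f = 1000/1527 ≈ 0.655.
Interpolate at f ≈ 0.655 with slerp weights a = sin((1−f)δ)/sin δ ≈ 0.355, b = sin(fδ)/sin δ ≈ 0.668.
p = a·p₁ + b·p₂ ≈ (-0.252, -0.752, 0.610); φ = arcsin(p_z) ≈ 37.55°, λ = atan2(p_y, p_x) ≈ -108.57°.

≈ lat 38°, lon -109°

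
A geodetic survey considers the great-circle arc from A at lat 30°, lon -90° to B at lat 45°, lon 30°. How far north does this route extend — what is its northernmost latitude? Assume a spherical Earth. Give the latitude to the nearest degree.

≈ 58°

The great circle lies in the plane with unit normal n̂ = (p₁ × p₂)/|p₁ × p₂|.
Here n̂_z ≈ +0.531; the vertex latitude is φ_max = arccos|n̂_z| ≈ 57.9°.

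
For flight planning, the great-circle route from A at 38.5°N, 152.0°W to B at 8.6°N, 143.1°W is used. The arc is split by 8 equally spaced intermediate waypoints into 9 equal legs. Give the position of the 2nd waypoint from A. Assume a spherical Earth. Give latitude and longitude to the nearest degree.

Write both endpoints as unit vectors p₁, p₂ with components (cos φ cos λ, cos φ sin λ, sin φ).
The central angle between the endpoints is δ = arccos(p₁·p₂) ≈ 0.540 rad (31.0°).
Interpolate at f = 2/9 with slerp weights a = sin((1−f)δ)/sin δ ≈ 0.793, b = sin(fδ)/sin δ ≈ 0.233.
p = a·p₁ + b·p₂ ≈ (-0.732, -0.430, 0.529); φ = arcsin(p_z) ≈ 31.91°, λ = atan2(p_y, p_x) ≈ -149.60°.

≈ 32°N, 150°W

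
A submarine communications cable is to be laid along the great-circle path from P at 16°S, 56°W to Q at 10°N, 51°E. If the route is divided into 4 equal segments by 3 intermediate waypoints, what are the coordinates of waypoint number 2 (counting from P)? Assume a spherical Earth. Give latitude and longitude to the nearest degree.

≈ 5°S, 2°W

Write both endpoints as unit vectors p₁, p₂ with components (cos φ cos λ, cos φ sin λ, sin φ).
The central angle between the endpoints is δ = arccos(p₁·p₂) ≈ 1.901 rad (108.9°).
Interpolate at f = 2/4 with slerp weights a = sin((1−f)δ)/sin δ ≈ 0.860, b = sin(fδ)/sin δ ≈ 0.860.
p = a·p₁ + b·p₂ ≈ (0.996, -0.027, -0.088); φ = arcsin(p_z) ≈ -5.03°, λ = atan2(p_y, p_x) ≈ -1.56°.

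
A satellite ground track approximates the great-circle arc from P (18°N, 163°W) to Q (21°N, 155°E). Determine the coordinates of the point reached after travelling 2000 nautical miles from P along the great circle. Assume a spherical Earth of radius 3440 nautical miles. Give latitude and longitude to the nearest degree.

The haversine formula gives a central angle δ ≈ 0.691 rad (39.6°) between the endpoints. The total great-circle distance is δ·R ≈ 0.691 × 3440 ≈ 2377 nmi, so the target fraction is f = 2000/2377 ≈ 0.841.
Interpolate at f ≈ 0.841 with slerp weights a = sin((1−f)δ)/sin δ ≈ 0.172, b = sin(fδ)/sin δ ≈ 0.862.
p = a·p₁ + b·p₂ ≈ (-0.885, 0.292, 0.362); φ = arcsin(p_z) ≈ 21.21°, λ = atan2(p_y, p_x) ≈ 161.73°.

≈ (21°N, 162°E)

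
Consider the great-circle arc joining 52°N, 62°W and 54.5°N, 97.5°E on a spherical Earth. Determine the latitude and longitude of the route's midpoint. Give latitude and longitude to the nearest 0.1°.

Convert each endpoint to a unit vector on the sphere (x = cos φ cos λ, y = cos φ sin λ, z = sin φ).
The central angle between the endpoints is δ = arccos(p₁·p₂) ≈ 1.259 rad (72.1°).
Interpolate at f = 1/2 with slerp weights a = sin((1−f)δ)/sin δ ≈ 0.619, b = sin(fδ)/sin δ ≈ 0.619.
p = a·p₁ + b·p₂ ≈ (0.132, 0.020, 0.991); φ = arcsin(p_z) ≈ 82.33°, λ = atan2(p_y, p_x) ≈ 8.57°.

≈ 82.3°N, 8.6°E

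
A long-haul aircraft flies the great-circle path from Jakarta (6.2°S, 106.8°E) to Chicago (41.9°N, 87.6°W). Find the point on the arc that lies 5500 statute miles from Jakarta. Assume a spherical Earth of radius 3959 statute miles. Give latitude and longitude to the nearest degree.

Write both endpoints as unit vectors p₁, p₂ with components (cos φ cos λ, cos φ sin λ, sin φ).
The central angle between the endpoints is δ = arccos(p₁·p₂) ≈ 2.480 rad (142.1°). The total great-circle distance is δ·R ≈ 2.480 × 3959 ≈ 9817 mi, so the target fraction is f = 5500/9817 ≈ 0.560.
Interpolate at f ≈ 0.560 with slerp weights a = sin((1−f)δ)/sin δ ≈ 1.443, b = sin(fδ)/sin δ ≈ 1.600.
p = a·p₁ + b·p₂ ≈ (-0.365, 0.183, 0.913); φ = arcsin(p_z) ≈ 65.91°, λ = atan2(p_y, p_x) ≈ 153.33°.

≈ 66°N, 153°E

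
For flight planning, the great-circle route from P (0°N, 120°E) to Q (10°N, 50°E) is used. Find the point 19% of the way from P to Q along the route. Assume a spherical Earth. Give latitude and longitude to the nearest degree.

From cos δ = sin φ₁ sin φ₂ + cos φ₁ cos φ₂ cos Δλ, the central angle is δ ≈ 1.227 rad (70.3°).
Interpolate at f = 0.19 with slerp weights a = sin((1−f)δ)/sin δ ≈ 0.890, b = sin(fδ)/sin δ ≈ 0.245.
p = a·p₁ + b·p₂ ≈ (-0.290, 0.956, 0.043); φ = arcsin(p_z) ≈ 2.44°, λ = atan2(p_y, p_x) ≈ 106.86°.

≈ (2°N, 107°E)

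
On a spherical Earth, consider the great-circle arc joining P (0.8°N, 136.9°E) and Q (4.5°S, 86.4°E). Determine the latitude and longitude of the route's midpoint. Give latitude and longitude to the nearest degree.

Write both endpoints as unit vectors p₁, p₂ with components (cos φ cos λ, cos φ sin λ, sin φ).
The central angle between the endpoints is δ = arccos(p₁·p₂) ≈ 0.885 rad (50.7°).
Interpolate at f = 1/2 with slerp weights a = sin((1−f)δ)/sin δ ≈ 0.553, b = sin(fδ)/sin δ ≈ 0.553.
p = a·p₁ + b·p₂ ≈ (-0.369, 0.929, -0.036); φ = arcsin(p_z) ≈ -2.05°, λ = atan2(p_y, p_x) ≈ 111.69°.

≈ (2°S, 112°E)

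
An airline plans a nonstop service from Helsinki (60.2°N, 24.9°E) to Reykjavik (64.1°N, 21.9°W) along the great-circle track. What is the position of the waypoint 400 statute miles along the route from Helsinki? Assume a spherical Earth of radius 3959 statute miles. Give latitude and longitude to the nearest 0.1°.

≈ 62.7°N, 14.0°E

From cos δ = sin φ₁ sin φ₂ + cos φ₁ cos φ₂ cos Δλ, the central angle is δ ≈ 0.379 rad (21.7°). The total great-circle distance is δ·R ≈ 0.379 × 3959 ≈ 1499 mi, so the target fraction is f = 400/1499 ≈ 0.267.
Interpolate at f ≈ 0.267 with slerp weights a = sin((1−f)δ)/sin δ ≈ 0.741, b = sin(fδ)/sin δ ≈ 0.273.
p = a·p₁ + b·p₂ ≈ (0.445, 0.111, 0.889); φ = arcsin(p_z) ≈ 62.72°, λ = atan2(p_y, p_x) ≈ 13.97°.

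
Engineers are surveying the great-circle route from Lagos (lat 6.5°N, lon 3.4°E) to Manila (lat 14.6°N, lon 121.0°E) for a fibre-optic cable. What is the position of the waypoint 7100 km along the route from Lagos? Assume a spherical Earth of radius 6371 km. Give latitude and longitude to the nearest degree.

From cos δ = sin φ₁ sin φ₂ + cos φ₁ cos φ₂ cos Δλ, the central angle is δ ≈ 2.001 rad (114.6°). The total great-circle distance is δ·R ≈ 2.001 × 6371 ≈ 12747 km, so the target fraction is f = 7100/12747 ≈ 0.557.
Interpolate at f ≈ 0.557 with slerp weights a = sin((1−f)δ)/sin δ ≈ 0.852, b = sin(fδ)/sin δ ≈ 0.988.
p = a·p₁ + b·p₂ ≈ (0.353, 0.869, 0.345); φ = arcsin(p_z) ≈ 20.21°, λ = atan2(p_y, p_x) ≈ 67.89°.

≈ lat 20°N, lon 68°E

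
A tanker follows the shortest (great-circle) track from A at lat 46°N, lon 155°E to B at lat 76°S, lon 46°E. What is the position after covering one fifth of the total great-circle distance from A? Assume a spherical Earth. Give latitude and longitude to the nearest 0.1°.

Write both endpoints as unit vectors p₁, p₂ with components (cos φ cos λ, cos φ sin λ, sin φ).
The central angle between the endpoints is δ = arccos(p₁·p₂) ≈ 2.423 rad (138.8°).
Interpolate at f = 1/5 with slerp weights a = sin((1−f)δ)/sin δ ≈ 1.417, b = sin(fδ)/sin δ ≈ 0.708.
p = a·p₁ + b·p₂ ≈ (-0.773, 0.539, 0.333); φ = arcsin(p_z) ≈ 19.46°, λ = atan2(p_y, p_x) ≈ 145.12°.

≈ lat 19.5°N, lon 145.1°E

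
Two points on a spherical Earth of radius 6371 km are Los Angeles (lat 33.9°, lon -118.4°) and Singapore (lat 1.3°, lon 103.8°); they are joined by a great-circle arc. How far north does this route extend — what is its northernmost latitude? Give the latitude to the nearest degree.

≈ 46°

The great circle lies in the plane with unit normal n̂ = (p₁ × p₂)/|p₁ × p₂|.
Here n̂_z ≈ -0.698; the vertex latitude is φ_max = arccos|n̂_z| ≈ 45.7°.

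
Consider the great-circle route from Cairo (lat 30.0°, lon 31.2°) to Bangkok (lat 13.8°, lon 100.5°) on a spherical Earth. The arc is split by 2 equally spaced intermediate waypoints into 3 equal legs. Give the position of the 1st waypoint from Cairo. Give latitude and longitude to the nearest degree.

Write both endpoints as unit vectors p₁, p₂ with components (cos φ cos λ, cos φ sin λ, sin φ).
The central angle between the endpoints is δ = arccos(p₁·p₂) ≈ 1.141 rad (65.4°).
Interpolate at f = 1/3 with slerp weights a = sin((1−f)δ)/sin δ ≈ 0.758, b = sin(fδ)/sin δ ≈ 0.408.
p = a·p₁ + b·p₂ ≈ (0.490, 0.730, 0.477); φ = arcsin(p_z) ≈ 28.46°, λ = atan2(p_y, p_x) ≈ 56.16°.

≈ lat 28°, lon 56°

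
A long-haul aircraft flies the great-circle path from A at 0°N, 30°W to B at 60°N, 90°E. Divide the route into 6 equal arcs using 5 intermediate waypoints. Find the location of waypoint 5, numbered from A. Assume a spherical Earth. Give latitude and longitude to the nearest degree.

≈ 63°N, 53°E

From cos δ = sin φ₁ sin φ₂ + cos φ₁ cos φ₂ cos Δλ, the central angle is δ ≈ 1.823 rad (104.5°).
Interpolate at f = 5/6 with slerp weights a = sin((1−f)δ)/sin δ ≈ 0.309, b = sin(fδ)/sin δ ≈ 1.031.
p = a·p₁ + b·p₂ ≈ (0.268, 0.361, 0.893); φ = arcsin(p_z) ≈ 63.28°, λ = atan2(p_y, p_x) ≈ 53.46°.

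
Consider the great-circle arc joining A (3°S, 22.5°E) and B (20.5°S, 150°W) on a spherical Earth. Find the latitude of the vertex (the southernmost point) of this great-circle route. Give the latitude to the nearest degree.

≈ 73°S

The great circle lies in the plane with unit normal n̂ = (p₁ × p₂)/|p₁ × p₂|.
Here n̂_z ≈ -0.293; the vertex latitude is φ_max = arccos|n̂_z| ≈ 73.0°.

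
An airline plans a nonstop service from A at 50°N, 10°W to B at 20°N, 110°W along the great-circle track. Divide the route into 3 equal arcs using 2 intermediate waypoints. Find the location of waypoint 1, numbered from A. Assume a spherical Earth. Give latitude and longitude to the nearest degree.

≈ 52°N, 53°W

The haversine formula gives a central angle δ ≈ 1.413 rad (81.0°) between the endpoints.
Interpolate at f = 1/3 with slerp weights a = sin((1−f)δ)/sin δ ≈ 0.819, b = sin(fδ)/sin δ ≈ 0.459.
p = a·p₁ + b·p₂ ≈ (0.371, -0.497, 0.784); φ = arcsin(p_z) ≈ 51.67°, λ = atan2(p_y, p_x) ≈ -53.29°.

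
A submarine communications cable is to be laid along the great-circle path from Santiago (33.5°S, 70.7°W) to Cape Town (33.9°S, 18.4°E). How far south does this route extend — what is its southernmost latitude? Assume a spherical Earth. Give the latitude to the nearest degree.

The great circle lies in the plane with unit normal n̂ = (p₁ × p₂)/|p₁ × p₂|.
Here n̂_z ≈ +0.730; the vertex latitude is φ_max = arccos|n̂_z| ≈ 43.1°.

≈ 43°S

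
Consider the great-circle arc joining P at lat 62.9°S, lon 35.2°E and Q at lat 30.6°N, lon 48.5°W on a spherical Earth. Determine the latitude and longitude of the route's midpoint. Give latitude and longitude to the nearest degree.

From cos δ = sin φ₁ sin φ₂ + cos φ₁ cos φ₂ cos Δλ, the central angle is δ ≈ 1.993 rad (114.2°).
Interpolate at f = 1/2 with slerp weights a = sin((1−f)δ)/sin δ ≈ 0.921, b = sin(fδ)/sin δ ≈ 0.921.
p = a·p₁ + b·p₂ ≈ (0.868, -0.352, -0.351); φ = arcsin(p_z) ≈ -20.54°, λ = atan2(p_y, p_x) ≈ -22.06°.

≈ lat 21°S, lon 22°W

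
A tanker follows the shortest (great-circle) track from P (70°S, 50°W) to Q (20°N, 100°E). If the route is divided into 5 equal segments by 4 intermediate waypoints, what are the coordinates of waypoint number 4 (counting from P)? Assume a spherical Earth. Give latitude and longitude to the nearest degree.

≈ (5°S, 95°E)

Convert each endpoint to a unit vector on the sphere (x = cos φ cos λ, y = cos φ sin λ, z = sin φ).
The central angle between the endpoints is δ = arccos(p₁·p₂) ≈ 2.214 rad (126.9°).
Interpolate at f = 4/5 with slerp weights a = sin((1−f)δ)/sin δ ≈ 0.535, b = sin(fδ)/sin δ ≈ 1.225.
p = a·p₁ + b·p₂ ≈ (-0.082, 0.993, -0.084); φ = arcsin(p_z) ≈ -4.84°, λ = atan2(p_y, p_x) ≈ 94.73°.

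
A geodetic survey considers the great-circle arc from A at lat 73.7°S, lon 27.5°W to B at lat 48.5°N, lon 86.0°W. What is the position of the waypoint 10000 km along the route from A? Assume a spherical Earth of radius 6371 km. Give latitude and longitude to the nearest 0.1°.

≈ lat 11.1°N, lon 74.8°W

Write both endpoints as unit vectors p₁, p₂ with components (cos φ cos λ, cos φ sin λ, sin φ).
The central angle between the endpoints is δ = arccos(p₁·p₂) ≈ 2.242 rad (128.4°). The total great-circle distance is δ·R ≈ 2.242 × 6371 ≈ 14282 km, so the target fraction is f = 10000/14282 ≈ 0.700.
Interpolate at f ≈ 0.700 with slerp weights a = sin((1−f)δ)/sin δ ≈ 0.795, b = sin(fδ)/sin δ ≈ 1.277.
p = a·p₁ + b·p₂ ≈ (0.257, -0.947, 0.193); φ = arcsin(p_z) ≈ 11.14°, λ = atan2(p_y, p_x) ≈ -74.82°.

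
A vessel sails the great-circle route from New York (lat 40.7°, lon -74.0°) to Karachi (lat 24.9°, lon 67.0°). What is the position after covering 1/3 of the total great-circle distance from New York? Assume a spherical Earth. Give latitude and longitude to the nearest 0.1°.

≈ lat 62.2°, lon -27.2°

Write both endpoints as unit vectors p₁, p₂ with components (cos φ cos λ, cos φ sin λ, sin φ).
The central angle between the endpoints is δ = arccos(p₁·p₂) ≈ 1.834 rad (105.1°).
Interpolate at f = 1/3 with slerp weights a = sin((1−f)δ)/sin δ ≈ 0.973, b = sin(fδ)/sin δ ≈ 0.594.
p = a·p₁ + b·p₂ ≈ (0.414, -0.213, 0.885); φ = arcsin(p_z) ≈ 62.25°, λ = atan2(p_y, p_x) ≈ -27.24°.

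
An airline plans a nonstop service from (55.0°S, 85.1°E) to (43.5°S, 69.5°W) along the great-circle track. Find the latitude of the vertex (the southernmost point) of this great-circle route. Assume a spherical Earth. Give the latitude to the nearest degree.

The great circle lies in the plane with unit normal n̂ = (p₁ × p₂)/|p₁ × p₂|.
Here n̂_z ≈ -0.182; the vertex latitude is φ_max = arccos|n̂_z| ≈ 79.5°.
Check via Clairaut: cos φ_max = |cos φ₁| · sin C = cos(55.0°)·sin(161.5°) ≈ 0.182, again giving ≈ 79.5°.

≈ 80°S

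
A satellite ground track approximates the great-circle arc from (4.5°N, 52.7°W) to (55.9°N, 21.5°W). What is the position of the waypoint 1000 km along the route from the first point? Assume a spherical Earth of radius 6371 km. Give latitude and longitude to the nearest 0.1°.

≈ (12.9°N, 49.5°W)

Write both endpoints as unit vectors p₁, p₂ with components (cos φ cos λ, cos φ sin λ, sin φ).
The central angle between the endpoints is δ = arccos(p₁·p₂) ≈ 0.997 rad (57.1°). The total great-circle distance is δ·R ≈ 0.997 × 6371 ≈ 6350 km, so the target fraction is f = 1000/6350 ≈ 0.157.
Interpolate at f ≈ 0.157 with slerp weights a = sin((1−f)δ)/sin δ ≈ 0.887, b = sin(fδ)/sin δ ≈ 0.186.
p = a·p₁ + b·p₂ ≈ (0.633, -0.741, 0.224); φ = arcsin(p_z) ≈ 12.93°, λ = atan2(p_y, p_x) ≈ -49.52°.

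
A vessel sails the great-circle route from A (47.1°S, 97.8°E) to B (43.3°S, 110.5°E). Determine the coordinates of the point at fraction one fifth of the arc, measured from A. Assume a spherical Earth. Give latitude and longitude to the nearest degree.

≈ (46°S, 100°E)

The haversine formula gives a central angle δ ≈ 0.169 rad (9.7°) between the endpoints.
Interpolate at f = 1/5 with slerp weights a = sin((1−f)δ)/sin δ ≈ 0.801, b = sin(fδ)/sin δ ≈ 0.201.
p = a·p₁ + b·p₂ ≈ (-0.125, 0.677, -0.725); φ = arcsin(p_z) ≈ -46.46°, λ = atan2(p_y, p_x) ≈ 100.47°.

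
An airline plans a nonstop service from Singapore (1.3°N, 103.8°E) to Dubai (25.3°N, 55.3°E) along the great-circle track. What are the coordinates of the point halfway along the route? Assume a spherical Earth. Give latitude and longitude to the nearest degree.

Write both endpoints as unit vectors p₁, p₂ with components (cos φ cos λ, cos φ sin λ, sin φ).
The central angle between the endpoints is δ = arccos(p₁·p₂) ≈ 0.916 rad (52.5°).
Interpolate at f = 1/2 with slerp weights a = sin((1−f)δ)/sin δ ≈ 0.558, b = sin(fδ)/sin δ ≈ 0.558.
p = a·p₁ + b·p₂ ≈ (0.154, 0.956, 0.251); φ = arcsin(p_z) ≈ 14.53°, λ = atan2(p_y, p_x) ≈ 80.85°.

≈ (15°N, 81°E)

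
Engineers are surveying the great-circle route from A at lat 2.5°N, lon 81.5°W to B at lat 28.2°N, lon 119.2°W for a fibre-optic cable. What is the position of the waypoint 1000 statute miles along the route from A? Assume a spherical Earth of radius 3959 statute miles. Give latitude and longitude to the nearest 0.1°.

Write both endpoints as unit vectors p₁, p₂ with components (cos φ cos λ, cos φ sin λ, sin φ).
The central angle between the endpoints is δ = arccos(p₁·p₂) ≈ 0.771 rad (44.2°). The total great-circle distance is δ·R ≈ 0.771 × 3959 ≈ 3052 mi, so the target fraction is f = 1000/3052 ≈ 0.328.
Interpolate at f ≈ 0.328 with slerp weights a = sin((1−f)δ)/sin δ ≈ 0.711, b = sin(fδ)/sin δ ≈ 0.359.
p = a·p₁ + b·p₂ ≈ (-0.049, -0.978, 0.200); φ = arcsin(p_z) ≈ 11.57°, λ = atan2(p_y, p_x) ≈ -92.88°.

≈ lat 11.6°N, lon 92.9°W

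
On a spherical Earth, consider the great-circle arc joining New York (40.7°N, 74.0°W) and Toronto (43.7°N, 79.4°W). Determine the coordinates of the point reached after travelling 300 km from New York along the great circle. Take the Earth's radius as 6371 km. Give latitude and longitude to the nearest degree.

≈ 42°N, 77°W

The haversine formula gives a central angle δ ≈ 0.087 rad (5.0°) between the endpoints. The total great-circle distance is δ·R ≈ 0.087 × 6371 ≈ 556 km, so the target fraction is f = 300/556 ≈ 0.540.
Interpolate at f ≈ 0.540 with slerp weights a = sin((1−f)δ)/sin δ ≈ 0.461, b = sin(fδ)/sin δ ≈ 0.540.
p = a·p₁ + b·p₂ ≈ (0.168, -0.720, 0.674); φ = arcsin(p_z) ≈ 42.35°, λ = atan2(p_y, p_x) ≈ -76.85°.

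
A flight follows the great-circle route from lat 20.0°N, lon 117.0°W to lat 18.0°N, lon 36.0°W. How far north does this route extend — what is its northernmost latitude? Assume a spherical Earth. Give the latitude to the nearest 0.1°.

≈ 24.4°N

The great circle lies in the plane with unit normal n̂ = (p₁ × p₂)/|p₁ × p₂|.
Here n̂_z ≈ +0.911; the vertex latitude is φ_max = arccos|n̂_z| ≈ 24.4°.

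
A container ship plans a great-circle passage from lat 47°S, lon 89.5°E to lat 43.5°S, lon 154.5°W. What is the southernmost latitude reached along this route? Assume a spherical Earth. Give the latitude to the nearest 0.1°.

The great circle lies in the plane with unit normal n̂ = (p₁ × p₂)/|p₁ × p₂|.
Here n̂_z ≈ +0.464; the vertex latitude is φ_max = arccos|n̂_z| ≈ 62.3°.
Check via Clairaut: cos φ_max = |cos φ₁| · sin C = cos(47.0°)·sin(137.1°) ≈ 0.464, again giving ≈ 62.3°.

≈ 62.3°S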